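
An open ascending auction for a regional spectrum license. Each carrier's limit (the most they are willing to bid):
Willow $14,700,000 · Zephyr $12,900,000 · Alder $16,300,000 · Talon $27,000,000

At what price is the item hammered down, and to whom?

Talon wins at $16,300,000

Ascending (English) auction: the price rises until one bidder remains; the winner pays the price at which the last rival dropped out.
Limits ranked: 27,000,000 (Talon) > 16,300,000 (Alder) > 14,700,000 (Willow) > 12,900,000 (Zephyr)
Alder is the last rival to drop out, at $16,300,000; Talon remains and wins at that price.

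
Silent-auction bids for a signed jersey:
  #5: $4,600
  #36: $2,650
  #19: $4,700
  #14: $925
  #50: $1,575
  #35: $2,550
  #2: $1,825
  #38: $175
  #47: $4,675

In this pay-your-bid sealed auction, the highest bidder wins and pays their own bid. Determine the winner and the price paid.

#19 pays $4,700

Bids in order: 4,700 (#19) > 4,675 (#47) > 4,600 (#5) > 2,650 (#36) > 2,550 (#35) > 1,825 (#2) > …
#19 has the highest bid and pays exactly that: $4,700.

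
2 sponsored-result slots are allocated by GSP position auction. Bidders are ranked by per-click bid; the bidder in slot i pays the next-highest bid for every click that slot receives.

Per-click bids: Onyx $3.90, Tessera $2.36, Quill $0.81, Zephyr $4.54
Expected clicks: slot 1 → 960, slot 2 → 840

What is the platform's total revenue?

Total revenue: $5726.40

Sorting advertisers: $4.54 (Zephyr) > $3.90 (Onyx) > $2.36 (Tessera) > …
Slot 1: Zephyr pays $3.90 × 960 = $3744.00
Slot 2: Onyx pays $2.36 × 840 = $1982.40
Total = $5726.40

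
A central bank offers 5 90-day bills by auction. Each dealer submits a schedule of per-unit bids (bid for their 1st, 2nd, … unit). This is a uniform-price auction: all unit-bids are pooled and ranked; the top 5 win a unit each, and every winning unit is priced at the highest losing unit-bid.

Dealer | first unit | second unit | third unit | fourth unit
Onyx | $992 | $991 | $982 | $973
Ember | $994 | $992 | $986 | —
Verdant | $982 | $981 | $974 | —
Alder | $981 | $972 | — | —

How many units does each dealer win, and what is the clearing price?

All unit-bids, highest first — top 5: 994 (Ember-1), 992 (Onyx-1), 992 (Ember-2), 991 (Onyx-2), 986 (Ember-3)
Highest rejected unit-bid = $982.
Allocation: Ember 3, Onyx 2.

Ember 3, Onyx 2; clearing price $982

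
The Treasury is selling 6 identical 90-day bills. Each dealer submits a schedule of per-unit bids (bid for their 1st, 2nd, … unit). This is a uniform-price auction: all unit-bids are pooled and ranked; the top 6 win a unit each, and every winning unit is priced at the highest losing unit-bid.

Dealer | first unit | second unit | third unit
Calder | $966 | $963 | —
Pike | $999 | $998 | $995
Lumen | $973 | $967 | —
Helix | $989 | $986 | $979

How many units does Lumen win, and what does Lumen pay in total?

Lumen: 0 units, pays $0

All unit-bids, highest first — top 6: 999 (Pike-1), 998 (Pike-2), 995 (Pike-3), 989 (Helix-1), 986 (Helix-2), 979 (Helix-3)
The (k+1)-th unit-bid is $973.
Lumen wins 0 unit(s) at $973 each.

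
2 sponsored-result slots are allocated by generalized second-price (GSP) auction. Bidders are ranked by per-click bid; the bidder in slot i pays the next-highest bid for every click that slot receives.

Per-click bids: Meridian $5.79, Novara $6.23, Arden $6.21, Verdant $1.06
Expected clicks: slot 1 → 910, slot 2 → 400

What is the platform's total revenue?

Sorting advertisers: $6.23 (Novara) > $6.21 (Arden) > $5.79 (Meridian) > …
Slot 1: Novara pays $6.21 × 910 = $5651.10
Slot 2: Arden pays $5.79 × 400 = $2316.00
Total = $7967.10

Total revenue: $7967.10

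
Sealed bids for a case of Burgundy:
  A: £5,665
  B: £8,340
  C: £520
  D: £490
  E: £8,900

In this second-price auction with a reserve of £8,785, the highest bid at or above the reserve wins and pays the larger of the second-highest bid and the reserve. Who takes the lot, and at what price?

Rule: the highest bid at or above the reserve wins and pays the larger of the second-highest bid and the reserve.
Bids ranked: 8,900 (E) > 8,340 (B) > 5,665 (A) > 520 (C) > 490 (D)
Highest eligible bid: E at £8,900.
max(second-highest £8,340, reserve £8,785) = £8,785.

E pays £8,785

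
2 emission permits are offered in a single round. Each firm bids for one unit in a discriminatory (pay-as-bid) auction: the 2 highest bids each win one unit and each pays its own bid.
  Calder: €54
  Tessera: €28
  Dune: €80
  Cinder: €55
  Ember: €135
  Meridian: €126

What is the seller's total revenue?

Sorting: 135 (Ember), 126 (Meridian), 80 (Dune), 55 (Cinder), …
The 2 highest are Ember, Meridian.
Total revenue = 135 + 126 = €261.

Total revenue: €261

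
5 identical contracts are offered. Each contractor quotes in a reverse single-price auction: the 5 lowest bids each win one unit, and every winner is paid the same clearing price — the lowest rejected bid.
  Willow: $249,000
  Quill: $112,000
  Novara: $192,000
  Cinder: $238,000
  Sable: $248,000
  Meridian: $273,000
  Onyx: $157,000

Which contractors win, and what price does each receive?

Sorting: 112,000 (Quill), 157,000 (Onyx), 192,000 (Novara), 238,000 (Cinder), 248,000 (Sable), 249,000 (Willow), 273,000 (Meridian)
Lowest 5: Quill, Onyx, Novara, Cinder, Sable.
Lowest unsuccessful bid: $249,000 → clearing price.

Quill, Onyx, Novara, Cinder, Sable; each is paid $249,000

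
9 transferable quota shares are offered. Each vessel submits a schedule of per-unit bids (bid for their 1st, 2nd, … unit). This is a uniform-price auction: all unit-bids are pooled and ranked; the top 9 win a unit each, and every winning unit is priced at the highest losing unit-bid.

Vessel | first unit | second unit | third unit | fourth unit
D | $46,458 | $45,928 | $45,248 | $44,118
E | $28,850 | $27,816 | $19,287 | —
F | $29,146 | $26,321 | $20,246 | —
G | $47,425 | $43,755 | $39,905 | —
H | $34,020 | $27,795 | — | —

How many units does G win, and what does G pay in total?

Pooled unit-bids ranked (top 9): 47,425 (G-1), 46,458 (D-1), 45,928 (D-2), 45,248 (D-3), 44,118 (D-4), 43,755 (G-2), 39,905 (G-3), 34,020 (H-1), 29,146 (F-1)
The (k+1)-th unit-bid is $28,850.
G wins 3 unit(s) at $28,850 each.

G: 3 units, pays $86,550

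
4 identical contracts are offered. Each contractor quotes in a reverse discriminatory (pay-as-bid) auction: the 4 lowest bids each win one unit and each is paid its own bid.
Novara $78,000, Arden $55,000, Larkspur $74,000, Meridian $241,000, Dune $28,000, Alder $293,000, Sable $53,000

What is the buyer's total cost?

Ordering the bids: 28,000 (Dune), 53,000 (Sable), 55,000 (Arden), 74,000 (Larkspur), 78,000 (Novara), 241,000 (Meridian), …
The 4 lowest are Dune, Sable, Arden, Larkspur.
Total cost = 28,000 + 53,000 + 55,000 + 74,000 = $210,000.

Total cost: $210,000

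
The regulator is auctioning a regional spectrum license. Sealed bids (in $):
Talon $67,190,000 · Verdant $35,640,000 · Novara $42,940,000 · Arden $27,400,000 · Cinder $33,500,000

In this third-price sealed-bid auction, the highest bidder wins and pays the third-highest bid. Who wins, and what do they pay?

Talon pays $35,640,000

Rule: the highest bidder wins and pays the third-highest bid.
Bids ranked: 67,190,000 (Talon) > 42,940,000 (Novara) > 35,640,000 (Verdant) > 33,500,000 (Cinder) > 27,400,000 (Arden)
Talon is highest; pays the third-highest bid, $35,640,000.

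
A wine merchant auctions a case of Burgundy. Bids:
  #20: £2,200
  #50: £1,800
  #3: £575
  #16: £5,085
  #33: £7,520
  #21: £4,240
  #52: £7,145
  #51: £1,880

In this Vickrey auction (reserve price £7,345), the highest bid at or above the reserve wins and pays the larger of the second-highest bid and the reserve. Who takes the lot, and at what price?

Sorting bids: 7,520 (#33) > 7,145 (#52) > 5,085 (#16) > 4,240 (#21) > 2,200 (#20) > 1,880 (#51) > …
Highest eligible bid: #33 at £7,520.
max(second-highest £7,145, reserve £7,345) = £7,345.

#33 pays £7,345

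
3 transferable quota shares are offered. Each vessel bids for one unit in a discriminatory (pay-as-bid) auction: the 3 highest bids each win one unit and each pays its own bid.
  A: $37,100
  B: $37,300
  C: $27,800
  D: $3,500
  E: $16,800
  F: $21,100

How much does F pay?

F pays $0

Sorting: 37,300 (B), 37,100 (A), 27,800 (C), 21,100 (F), 16,800 (E), …
The 3 highest are B, A, C.
F does not win → $0.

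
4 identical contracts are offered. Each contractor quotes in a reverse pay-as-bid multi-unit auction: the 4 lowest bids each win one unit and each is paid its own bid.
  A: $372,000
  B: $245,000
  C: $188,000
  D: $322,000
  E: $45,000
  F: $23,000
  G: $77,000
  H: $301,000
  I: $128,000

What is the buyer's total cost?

Bids ranked low→high: 23,000 (F), 45,000 (E), 77,000 (G), 128,000 (I), 188,000 (C), 245,000 (B), …
The 4 lowest are F, E, G, I.
Total cost = 23,000 + 45,000 + 77,000 + 128,000 = $273,000.

Total cost: $273,000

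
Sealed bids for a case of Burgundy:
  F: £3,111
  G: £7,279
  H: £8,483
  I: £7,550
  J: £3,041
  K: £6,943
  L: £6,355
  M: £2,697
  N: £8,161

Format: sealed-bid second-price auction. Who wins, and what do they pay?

Sealed-bid second-price auction: the highest bidder wins and pays the second-highest bid.
Sorting bids: 8,483 (H) > 8,161 (N) > 7,550 (I) > 7,279 (G) > 6,943 (K) > 6,355 (L) > …
H wins with the highest bid; price is set by the runner-up at £8,161.

H pays £8,161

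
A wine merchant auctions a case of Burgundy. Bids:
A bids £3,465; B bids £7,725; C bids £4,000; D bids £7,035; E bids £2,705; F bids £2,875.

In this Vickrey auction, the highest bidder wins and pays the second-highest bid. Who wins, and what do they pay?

Bids in order: 7,725 (B) > 7,035 (D) > 4,000 (C) > 3,465 (A) > 2,875 (F) > 2,705 (E)
B is highest; pays the second-highest bid, £7,035.

B pays £7,035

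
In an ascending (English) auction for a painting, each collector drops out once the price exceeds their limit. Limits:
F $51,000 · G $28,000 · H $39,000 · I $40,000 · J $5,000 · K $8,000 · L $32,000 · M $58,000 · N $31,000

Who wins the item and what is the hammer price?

M wins at $51,000

Rule: the price rises until one bidder remains; the winner pays the price at which the last rival dropped out.
Limits ranked: 58,000 (M) > 51,000 (F) > 40,000 (I) > 39,000 (H) > 32,000 (L) > 31,000 (N) > …
Once the price passes $51,000, only M is left; the hammer falls at F's limit of $51,000.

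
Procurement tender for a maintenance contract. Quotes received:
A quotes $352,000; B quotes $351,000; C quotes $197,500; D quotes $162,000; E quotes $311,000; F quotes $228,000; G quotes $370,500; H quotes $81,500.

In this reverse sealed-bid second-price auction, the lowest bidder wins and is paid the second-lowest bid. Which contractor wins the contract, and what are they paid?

Sorting bids: 81,500 (H) < 162,000 (D) < 197,500 (C) < 228,000 (F) < 311,000 (E) < 351,000 (B) < …
H wins with the lowest bid; price is set by the runner-up at $162,000.

H is paid $162,000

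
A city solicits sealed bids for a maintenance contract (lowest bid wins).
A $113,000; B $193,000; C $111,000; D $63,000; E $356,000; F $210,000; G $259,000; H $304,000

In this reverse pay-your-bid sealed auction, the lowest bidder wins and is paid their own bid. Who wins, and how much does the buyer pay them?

D is paid $63,000

Rule: the lowest bidder wins and is paid their own bid.
Bids ranked: 63,000 (D) < 111,000 (C) < 113,000 (A) < 193,000 (B) < 210,000 (F) < 259,000 (G) < …
First-price: D is paid what they bid, $63,000.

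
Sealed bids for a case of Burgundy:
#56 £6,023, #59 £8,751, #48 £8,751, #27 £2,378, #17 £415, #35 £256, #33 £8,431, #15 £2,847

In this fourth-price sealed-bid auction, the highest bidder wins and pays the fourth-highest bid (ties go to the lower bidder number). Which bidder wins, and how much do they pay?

Bids in order: 8,751 (#48) > 8,751 (#59) > 8,431 (#33) > 6,023 (#56) > 2,847 (#15) > 2,378 (#27) > …
#48 and #59 tie at £8,751; tie-break gives it to #48.
#48 wins; payment is bid #4 in the ranking = £6,023.

#48 pays £6,023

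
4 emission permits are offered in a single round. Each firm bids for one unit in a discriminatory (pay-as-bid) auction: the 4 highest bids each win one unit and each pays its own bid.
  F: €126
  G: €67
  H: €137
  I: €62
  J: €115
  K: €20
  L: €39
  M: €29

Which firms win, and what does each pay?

H €137, F €126, J €115, G €67

Ordering the bids: 137 (H), 126 (F), 115 (J), 67 (G), 62 (I), 39 (L), …
The 4 highest are H, F, J, G.
Each winner pays its own bid: H €137, F €126, J €115, G €67.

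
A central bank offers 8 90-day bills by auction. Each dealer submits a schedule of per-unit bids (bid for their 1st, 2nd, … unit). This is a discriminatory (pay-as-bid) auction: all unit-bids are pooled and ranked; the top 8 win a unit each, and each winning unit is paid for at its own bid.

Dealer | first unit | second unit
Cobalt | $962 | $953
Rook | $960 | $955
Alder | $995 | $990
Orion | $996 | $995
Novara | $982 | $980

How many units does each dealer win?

Alder 2, Cobalt 1, Novara 2, Orion 2, Rook 1

Merging the schedules and taking the best 8: 996 (Orion-1), 995 (Alder-1), 995 (Orion-2), 990 (Alder-2), 982 (Novara-1), 980 (Novara-2), 962 (Cobalt-1), 960 (Rook-1)
Next rejected bid: $955 (not a price — pay-as-bid).
Allocation: Alder 2, Cobalt 1, Novara 2, Orion 2, Rook 1.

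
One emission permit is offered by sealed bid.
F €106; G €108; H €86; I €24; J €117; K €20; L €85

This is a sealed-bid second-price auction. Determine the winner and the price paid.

J pays €108

Bids in order: 117 (J) > 108 (G) > 106 (F) > 86 (H) > 85 (L) > 24 (I) > …
J is highest; pays the second-highest bid, €108.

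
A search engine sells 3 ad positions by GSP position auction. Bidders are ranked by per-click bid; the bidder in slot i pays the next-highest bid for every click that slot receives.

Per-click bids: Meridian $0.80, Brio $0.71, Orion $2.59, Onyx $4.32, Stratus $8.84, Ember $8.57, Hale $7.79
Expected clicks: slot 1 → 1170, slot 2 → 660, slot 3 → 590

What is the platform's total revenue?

Per-click bids in order: $8.84 (Stratus) > $8.57 (Ember) > $7.79 (Hale) > $4.32 (Onyx) > …
Slot 1: Stratus pays $8.57 × 1170 = $10026.90
Slot 2: Ember pays $7.79 × 660 = $5141.40
Slot 3: Hale pays $4.32 × 590 = $2548.80
Total = $17717.10

Total revenue: $17717.10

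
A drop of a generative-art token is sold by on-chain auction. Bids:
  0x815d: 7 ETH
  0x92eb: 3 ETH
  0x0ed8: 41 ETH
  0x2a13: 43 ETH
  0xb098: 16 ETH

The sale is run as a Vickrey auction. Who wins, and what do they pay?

0x2a13 pays 41 ETH

Rule: the highest bidder wins and pays the second-highest bid.
Bids ranked: 43 (0x2a13) > 41 (0x0ed8) > 16 (0xb098) > 7 (0x815d) > 3 (0x92eb)
0x2a13 is highest; pays the second-highest bid, 41 ETH.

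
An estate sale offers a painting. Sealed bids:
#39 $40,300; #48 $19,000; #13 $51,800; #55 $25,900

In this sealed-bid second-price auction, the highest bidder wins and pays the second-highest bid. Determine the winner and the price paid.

#13 pays $40,300

Sealed-bid second-price auction: the highest bidder wins and pays the second-highest bid.
Sorting bids: 51,800 (#13) > 40,300 (#39) > 25,900 (#55) > 19,000 (#48)
#13 wins with the highest bid; price is set by the runner-up at $40,300.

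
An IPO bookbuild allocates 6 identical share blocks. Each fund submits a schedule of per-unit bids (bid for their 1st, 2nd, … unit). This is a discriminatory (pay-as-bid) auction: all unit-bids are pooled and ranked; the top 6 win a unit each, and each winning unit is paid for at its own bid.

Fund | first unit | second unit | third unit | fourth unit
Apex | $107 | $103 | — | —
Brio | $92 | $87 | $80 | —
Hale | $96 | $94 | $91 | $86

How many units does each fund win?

Pooled unit-bids ranked (top 6): 107 (Apex-1), 103 (Apex-2), 96 (Hale-1), 94 (Hale-2), 92 (Brio-1), 91 (Hale-3)
Next rejected bid: $87 (not a price — pay-as-bid).
Allocation: Apex 2, Brio 1, Hale 3.

Apex 2, Brio 1, Hale 3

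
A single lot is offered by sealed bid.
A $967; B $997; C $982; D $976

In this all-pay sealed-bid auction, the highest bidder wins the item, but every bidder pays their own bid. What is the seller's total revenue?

Rule: the highest bidder wins the item, but every bidder pays their own bid.
Bids ranked: 997 (B) > 982 (C) > 976 (D) > 967 (A)
Every bidder forfeits their bid regardless of winning.
Revenue = 967 + 997 + 982 + 976 = $3,922.

Total revenue: $3,922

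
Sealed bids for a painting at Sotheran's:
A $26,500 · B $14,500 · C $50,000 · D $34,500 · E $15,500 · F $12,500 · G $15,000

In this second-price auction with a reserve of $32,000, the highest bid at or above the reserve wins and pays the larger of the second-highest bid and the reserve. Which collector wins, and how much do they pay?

C pays $34,500

Sorting bids: 50,000 (C) > 34,500 (D) > 26,500 (A) > 15,500 (E) > 15,000 (G) > 14,500 (B) > …
Highest eligible bid: C at $50,000.
Second-highest bid $34,500 exceeds the reserve $32,000 → payment $34,500.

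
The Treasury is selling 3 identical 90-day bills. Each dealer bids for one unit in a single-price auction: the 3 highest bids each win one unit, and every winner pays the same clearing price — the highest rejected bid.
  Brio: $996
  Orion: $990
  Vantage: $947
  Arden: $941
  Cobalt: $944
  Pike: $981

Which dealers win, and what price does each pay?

Brio, Orion, Pike; each pays $947

Ordering the bids: 996 (Brio), 990 (Orion), 981 (Pike), 947 (Vantage), 944 (Cobalt), …
Winners (3 units): Brio, Orion, Pike.
Highest unsuccessful bid: $947 → clearing price.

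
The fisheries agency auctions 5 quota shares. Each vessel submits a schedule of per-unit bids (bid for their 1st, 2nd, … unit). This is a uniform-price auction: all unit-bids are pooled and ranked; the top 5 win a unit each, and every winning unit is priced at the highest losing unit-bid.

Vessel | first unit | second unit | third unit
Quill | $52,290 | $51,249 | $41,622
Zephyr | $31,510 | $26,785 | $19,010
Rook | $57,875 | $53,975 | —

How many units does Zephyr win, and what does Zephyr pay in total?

All unit-bids, highest first — top 5: 57,875 (Rook-1), 53,975 (Rook-2), 52,290 (Quill-1), 51,249 (Quill-2), 41,622 (Quill-3)
Highest rejected unit-bid = $31,510.
Zephyr wins 0 unit(s) at $31,510 each.

Zephyr: 0 units, pays $0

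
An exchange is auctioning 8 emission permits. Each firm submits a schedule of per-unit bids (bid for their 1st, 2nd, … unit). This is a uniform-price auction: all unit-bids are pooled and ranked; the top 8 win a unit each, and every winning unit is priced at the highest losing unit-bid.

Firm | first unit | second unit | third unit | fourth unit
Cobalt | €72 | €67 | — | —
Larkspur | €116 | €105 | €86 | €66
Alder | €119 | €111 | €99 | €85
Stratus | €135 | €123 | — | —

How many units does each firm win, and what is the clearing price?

Alder 3, Larkspur 3, Stratus 2; clearing price €85

Pooled unit-bids ranked (top 8): 135 (Stratus-1), 123 (Stratus-2), 119 (Alder-1), 116 (Larkspur-1), 111 (Alder-2), 105 (Larkspur-2), 99 (Alder-3), 86 (Larkspur-3)
First bid not allocated: €85.
Allocation: Alder 3, Larkspur 3, Stratus 2.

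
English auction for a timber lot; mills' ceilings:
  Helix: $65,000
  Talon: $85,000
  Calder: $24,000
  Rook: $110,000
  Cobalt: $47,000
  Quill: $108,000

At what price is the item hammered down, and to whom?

Limits in order: 110,000 (Rook) > 108,000 (Quill) > 85,000 (Talon) > 65,000 (Helix) > 47,000 (Cobalt) > 24,000 (Calder)
Bidding ends when Quill exits at $108,000; Rook takes it.

Rook wins at $108,000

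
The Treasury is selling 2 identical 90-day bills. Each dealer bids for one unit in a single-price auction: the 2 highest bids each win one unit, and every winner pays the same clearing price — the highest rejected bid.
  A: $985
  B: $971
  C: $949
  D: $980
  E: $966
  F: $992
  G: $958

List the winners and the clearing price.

F, A; each pays $980

Ordering the bids: 992 (F), 985 (A), 980 (D), 971 (B), …
Top 2: F, A.
Highest unsuccessful bid: $980 → clearing price.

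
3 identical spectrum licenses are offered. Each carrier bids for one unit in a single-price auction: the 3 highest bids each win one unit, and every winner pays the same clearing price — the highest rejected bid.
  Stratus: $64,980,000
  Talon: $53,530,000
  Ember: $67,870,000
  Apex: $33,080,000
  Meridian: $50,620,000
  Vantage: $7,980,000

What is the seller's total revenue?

Total revenue: $151,860,000

Bids ranked high→low: 67,870,000 (Ember), 64,980,000 (Stratus), 53,530,000 (Talon), 50,620,000 (Meridian), 33,080,000 (Apex), …
The 3 highest are Ember, Stratus, Talon.
Clearing price = highest rejected bid = $50,620,000.
Total revenue = 3 × $50,620,000 = $151,860,000.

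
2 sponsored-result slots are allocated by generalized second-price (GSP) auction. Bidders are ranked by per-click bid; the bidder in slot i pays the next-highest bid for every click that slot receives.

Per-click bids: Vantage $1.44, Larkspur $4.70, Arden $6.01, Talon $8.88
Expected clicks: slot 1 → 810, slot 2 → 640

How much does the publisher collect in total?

Total revenue: $7876.10

Ranked by bid: $8.88 (Talon) > $6.01 (Arden) > $4.70 (Larkspur) > …
Slot 1: Talon pays $6.01 × 810 = $4868.10
Slot 2: Arden pays $4.70 × 640 = $3008.00
Total = $7876.10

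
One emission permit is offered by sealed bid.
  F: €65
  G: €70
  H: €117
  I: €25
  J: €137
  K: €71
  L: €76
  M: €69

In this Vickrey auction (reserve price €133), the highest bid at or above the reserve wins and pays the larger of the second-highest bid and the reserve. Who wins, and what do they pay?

Bids ranked: 137 (J) > 117 (H) > 76 (L) > 71 (K) > 70 (G) > 69 (M) > …
Highest eligible bid: J at €137.
Second-highest bid €117 is below the reserve €133, so the reserve binds → payment €133.

J pays €133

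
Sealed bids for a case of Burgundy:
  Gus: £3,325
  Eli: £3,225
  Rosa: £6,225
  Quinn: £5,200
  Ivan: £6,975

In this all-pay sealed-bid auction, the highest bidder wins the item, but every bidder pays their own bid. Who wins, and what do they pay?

Ivan pays £6,975

Bids in order: 6,975 (Ivan) > 6,225 (Rosa) > 5,200 (Quinn) > 3,325 (Gus) > 3,225 (Eli)
Ivan wins with the top bid; all bids are sunk regardless.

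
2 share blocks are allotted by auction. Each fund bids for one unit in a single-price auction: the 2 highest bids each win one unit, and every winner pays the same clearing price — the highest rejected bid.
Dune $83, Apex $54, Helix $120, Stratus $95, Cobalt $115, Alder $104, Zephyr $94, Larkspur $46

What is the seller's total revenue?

Total revenue: $208

Bids ranked high→low: 120 (Helix), 115 (Cobalt), 104 (Alder), 95 (Stratus), …
The 2 highest are Helix, Cobalt.
Highest unsuccessful bid: $104 → clearing price.
Total revenue = 2 × $104 = $208.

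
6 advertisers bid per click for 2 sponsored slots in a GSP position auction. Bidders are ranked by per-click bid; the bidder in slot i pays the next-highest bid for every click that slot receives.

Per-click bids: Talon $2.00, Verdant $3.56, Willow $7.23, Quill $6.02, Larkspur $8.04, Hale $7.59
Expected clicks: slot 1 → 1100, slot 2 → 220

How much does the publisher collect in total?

Total revenue: $9939.60

Ranked by bid: $8.04 (Larkspur) > $7.59 (Hale) > $7.23 (Willow) > …
Slot 1: Larkspur pays $7.59 × 1100 = $8349.00
Slot 2: Hale pays $7.23 × 220 = $1590.60
Total = $9939.60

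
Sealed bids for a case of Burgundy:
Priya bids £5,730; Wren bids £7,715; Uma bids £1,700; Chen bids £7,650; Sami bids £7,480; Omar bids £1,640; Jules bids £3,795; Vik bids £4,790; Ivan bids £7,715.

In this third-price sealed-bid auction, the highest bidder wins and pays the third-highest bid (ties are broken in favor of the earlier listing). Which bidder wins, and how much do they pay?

Sorting bids: 7,715 (Wren) > 7,715 (Ivan) > 7,650 (Chen) > 7,480 (Sami) > 5,730 (Priya) > 4,790 (Vik) > …
Tie at £7,715 → Wren wins by tie-break.
Wren wins; payment is bid #3 in the ranking = £7,650.

Wren pays £7,650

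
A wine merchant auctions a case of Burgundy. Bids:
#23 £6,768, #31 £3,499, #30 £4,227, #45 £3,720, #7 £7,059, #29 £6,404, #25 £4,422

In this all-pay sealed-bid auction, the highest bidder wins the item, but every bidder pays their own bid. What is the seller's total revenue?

Total revenue: £36,099

Bids ranked: 7,059 (#7) > 6,768 (#23) > 6,404 (#29) > 4,422 (#25) > 4,227 (#30) > 3,720 (#45) > …
#7 wins with the top bid; all bids are sunk regardless.
Every bidder forfeits their bid regardless of winning.
Revenue = 6,768 + 3,499 + 4,227 + 3,720 + 7,059 + 6,404 + 4,422 = £36,099.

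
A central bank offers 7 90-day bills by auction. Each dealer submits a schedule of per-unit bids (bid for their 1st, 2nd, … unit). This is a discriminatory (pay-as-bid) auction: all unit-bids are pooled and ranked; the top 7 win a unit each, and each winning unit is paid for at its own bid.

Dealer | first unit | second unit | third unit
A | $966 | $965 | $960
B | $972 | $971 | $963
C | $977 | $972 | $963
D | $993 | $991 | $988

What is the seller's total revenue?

Total revenue: $6,864

All unit-bids, highest first — top 7: 993 (D-1), 991 (D-2), 988 (D-3), 977 (C-1), 972 (B-1), 972 (C-2), 971 (B-2)
Next rejected bid: $966 (not a price — pay-as-bid).
Each winning unit pays its own bid.
Revenue = 993 + 991 + 988 + 977 + 972 + 972 + 971 = $6,864.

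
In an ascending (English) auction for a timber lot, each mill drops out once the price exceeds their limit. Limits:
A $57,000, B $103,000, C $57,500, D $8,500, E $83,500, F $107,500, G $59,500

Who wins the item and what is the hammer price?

Limits in order: 107,500 (F) > 103,000 (B) > 83,500 (E) > 59,500 (G) > 57,500 (C) > 57,000 (A) > …
B is the last rival to drop out, at $103,000; F remains and wins at that price.

F wins at $103,000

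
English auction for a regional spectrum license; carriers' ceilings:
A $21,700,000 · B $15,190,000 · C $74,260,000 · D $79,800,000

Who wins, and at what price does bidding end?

Limits in order: 79,800,000 (D) > 74,260,000 (C) > 21,700,000 (A) > 15,190,000 (B)
Bidding ends when C exits at $74,260,000; D takes it.

D wins at $74,260,000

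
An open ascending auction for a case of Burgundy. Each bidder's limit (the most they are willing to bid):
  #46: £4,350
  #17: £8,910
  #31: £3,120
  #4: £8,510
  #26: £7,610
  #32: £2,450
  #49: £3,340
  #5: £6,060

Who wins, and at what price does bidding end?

Sorting limits: 8,910 (#17) > 8,510 (#4) > 7,610 (#26) > 6,060 (#5) > 4,350 (#46) > 3,340 (#49) > …
Once the price passes £8,510, only #17 is left; the hammer falls at #4's limit of £8,510.

#17 wins at £8,510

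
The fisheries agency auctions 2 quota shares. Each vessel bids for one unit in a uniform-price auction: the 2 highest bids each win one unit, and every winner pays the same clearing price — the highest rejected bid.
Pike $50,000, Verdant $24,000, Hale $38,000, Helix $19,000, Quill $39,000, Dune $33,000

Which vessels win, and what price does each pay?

Pike, Quill; each pays $38,000

Bids ranked high→low: 50,000 (Pike), 39,000 (Quill), 38,000 (Hale), 33,000 (Dune), …
Top 2: Pike, Quill.
Highest unsuccessful bid: $38,000 → clearing price.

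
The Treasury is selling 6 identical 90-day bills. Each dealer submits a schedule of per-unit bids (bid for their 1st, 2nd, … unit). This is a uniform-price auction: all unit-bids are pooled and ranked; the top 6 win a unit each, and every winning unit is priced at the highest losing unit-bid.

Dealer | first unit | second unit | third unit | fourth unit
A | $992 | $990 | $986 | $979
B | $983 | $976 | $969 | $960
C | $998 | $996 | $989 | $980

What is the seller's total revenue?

Merging the schedules and taking the best 6: 998 (C-1), 996 (C-2), 992 (A-1), 990 (A-2), 989 (C-3), 986 (A-3)
Highest rejected unit-bid = $983.
Allocation: A 3, C 3. Every unit priced at $983.
Revenue = 6 × 983 = $5,898.

Total revenue: $5,898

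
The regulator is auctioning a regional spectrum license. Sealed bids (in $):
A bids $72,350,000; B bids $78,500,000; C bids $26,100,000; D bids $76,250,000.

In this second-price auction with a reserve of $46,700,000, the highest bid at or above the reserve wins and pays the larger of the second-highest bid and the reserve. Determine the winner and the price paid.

B pays $76,250,000

Bids ranked: 78,500,000 (B) > 76,250,000 (D) > 72,350,000 (A) > 26,100,000 (C)
Highest eligible bid: B at $78,500,000.
Second-highest bid $76,250,000 exceeds the reserve $46,700,000 → payment $76,250,000.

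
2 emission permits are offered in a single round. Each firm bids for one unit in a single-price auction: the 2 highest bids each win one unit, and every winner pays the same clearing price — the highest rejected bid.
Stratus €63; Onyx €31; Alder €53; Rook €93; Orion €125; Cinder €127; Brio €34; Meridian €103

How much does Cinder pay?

Sorting: 127 (Cinder), 125 (Orion), 103 (Meridian), 93 (Rook), …
Top 2: Cinder, Orion.
Clearing price = highest rejected bid = €103.
Cinder wins → pays €103.

Cinder pays €103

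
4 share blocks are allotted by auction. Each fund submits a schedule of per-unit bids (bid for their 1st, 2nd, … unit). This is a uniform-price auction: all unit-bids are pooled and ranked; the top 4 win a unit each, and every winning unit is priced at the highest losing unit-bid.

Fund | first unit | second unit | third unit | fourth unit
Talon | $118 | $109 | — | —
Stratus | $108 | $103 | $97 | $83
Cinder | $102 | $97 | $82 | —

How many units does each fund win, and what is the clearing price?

Stratus 2, Talon 2; clearing price $102

Pooled unit-bids ranked (top 4): 118 (Talon-1), 109 (Talon-2), 108 (Stratus-1), 103 (Stratus-2)
Highest rejected unit-bid = $102.
Allocation: Stratus 2, Talon 2.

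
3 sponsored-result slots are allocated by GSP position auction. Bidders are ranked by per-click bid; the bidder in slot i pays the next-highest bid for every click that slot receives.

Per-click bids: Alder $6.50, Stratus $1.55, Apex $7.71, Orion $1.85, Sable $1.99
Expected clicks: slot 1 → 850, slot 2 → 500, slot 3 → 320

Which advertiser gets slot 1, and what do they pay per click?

Apex; $6.50 per click

Per-click bids in order: $7.71 (Apex) > $6.50 (Alder) > $1.99 (Sable) > $1.85 (Orion) > …
Slot 1 goes to the first-ranked bidder, Apex, who pays the next bid down: $6.50/click.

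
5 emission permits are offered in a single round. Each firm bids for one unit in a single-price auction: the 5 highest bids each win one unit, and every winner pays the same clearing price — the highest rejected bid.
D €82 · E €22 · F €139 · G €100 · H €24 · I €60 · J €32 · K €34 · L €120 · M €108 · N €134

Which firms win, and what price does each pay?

F, N, L, M, G; each pays €82

Sorting: 139 (F), 134 (N), 120 (L), 108 (M), 100 (G), 82 (D), 60 (I), …
The 5 highest are F, N, L, M, G.
Clearing price = highest rejected bid = €82.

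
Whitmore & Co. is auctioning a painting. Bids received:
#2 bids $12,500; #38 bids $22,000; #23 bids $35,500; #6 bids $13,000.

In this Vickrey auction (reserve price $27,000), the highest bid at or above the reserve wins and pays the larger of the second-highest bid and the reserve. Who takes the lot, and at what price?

#23 pays $27,000

Vickrey auction (reserve price $27,000): the highest bid at or above the reserve wins and pays the larger of the second-highest bid and the reserve.
Sorting bids: 35,500 (#23) > 22,000 (#38) > 13,000 (#6) > 12,500 (#2)
Highest eligible bid: #23 at $35,500.
max(second-highest $22,000, reserve $27,000) = $27,000.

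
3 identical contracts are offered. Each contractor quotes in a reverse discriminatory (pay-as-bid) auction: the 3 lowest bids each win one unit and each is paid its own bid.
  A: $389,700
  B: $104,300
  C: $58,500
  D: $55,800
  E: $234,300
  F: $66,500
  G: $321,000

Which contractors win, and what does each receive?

Ordering the bids: 55,800 (D), 58,500 (C), 66,500 (F), 104,300 (B), 234,300 (E), …
Lowest 3: D, C, F.
Each winner is paid its own bid: D $55,800, C $58,500, F $66,500.

D $55,800, C $58,500, F $66,500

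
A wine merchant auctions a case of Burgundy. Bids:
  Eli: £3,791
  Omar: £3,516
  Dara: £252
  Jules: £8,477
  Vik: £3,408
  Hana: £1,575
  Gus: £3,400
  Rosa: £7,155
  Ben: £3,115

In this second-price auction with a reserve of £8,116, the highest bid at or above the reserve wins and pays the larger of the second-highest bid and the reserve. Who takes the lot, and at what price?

Rule: the highest bid at or above the reserve wins and pays the larger of the second-highest bid and the reserve.
Sorting bids: 8,477 (Jules) > 7,155 (Rosa) > 3,791 (Eli) > 3,516 (Omar) > 3,408 (Vik) > 3,400 (Gus) > …
Highest eligible bid: Jules at £8,477.
Second-highest bid £7,155 is below the reserve £8,116, so the reserve binds → payment £8,116.

Jules pays £8,116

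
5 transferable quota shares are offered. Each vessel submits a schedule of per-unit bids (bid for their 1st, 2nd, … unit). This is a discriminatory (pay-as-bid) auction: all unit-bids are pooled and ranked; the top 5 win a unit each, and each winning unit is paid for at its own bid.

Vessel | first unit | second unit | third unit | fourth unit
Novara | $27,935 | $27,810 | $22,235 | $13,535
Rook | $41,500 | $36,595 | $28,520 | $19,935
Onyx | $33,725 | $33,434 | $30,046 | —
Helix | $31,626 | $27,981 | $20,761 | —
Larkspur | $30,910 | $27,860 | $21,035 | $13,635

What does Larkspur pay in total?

Merging the schedules and taking the best 5: 41,500 (Rook-1), 36,595 (Rook-2), 33,725 (Onyx-1), 33,434 (Onyx-2), 31,626 (Helix-1)
Next rejected bid: $30,910 (not a price — pay-as-bid).
Larkspur wins no units.

Larkspur pays $0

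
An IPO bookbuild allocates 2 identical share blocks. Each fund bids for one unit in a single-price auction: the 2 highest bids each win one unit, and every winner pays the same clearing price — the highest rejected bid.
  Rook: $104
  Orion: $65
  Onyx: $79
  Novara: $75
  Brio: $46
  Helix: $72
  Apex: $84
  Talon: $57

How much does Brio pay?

Brio pays $0

Ordering the bids: 104 (Rook), 84 (Apex), 79 (Onyx), 75 (Novara), …
Winners (2 units): Rook, Apex.
Highest unsuccessful bid: $79 → clearing price.
Brio does not win → pays $0.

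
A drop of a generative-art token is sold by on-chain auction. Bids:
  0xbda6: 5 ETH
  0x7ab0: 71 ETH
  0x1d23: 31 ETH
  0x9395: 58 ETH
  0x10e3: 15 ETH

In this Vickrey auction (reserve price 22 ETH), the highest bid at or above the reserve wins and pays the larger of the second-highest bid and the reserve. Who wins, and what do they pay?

0x7ab0 pays 58 ETH

Rule: the highest bid at or above the reserve wins and pays the larger of the second-highest bid and the reserve.
Sorting bids: 71 (0x7ab0) > 58 (0x9395) > 31 (0x1d23) > 15 (0x10e3) > 5 (0xbda6)
0x7ab0 has the top bid at or above the reserve (71 ETH).
Second-highest bid 58 ETH exceeds the reserve 22 ETH → payment 58 ETH.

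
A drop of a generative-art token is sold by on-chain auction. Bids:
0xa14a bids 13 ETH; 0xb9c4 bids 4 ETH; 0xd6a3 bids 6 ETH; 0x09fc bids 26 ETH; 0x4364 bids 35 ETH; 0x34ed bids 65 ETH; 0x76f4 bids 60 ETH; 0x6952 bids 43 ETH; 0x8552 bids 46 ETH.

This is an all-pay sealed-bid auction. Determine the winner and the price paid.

Rule: the highest bidder wins the item, but every bidder pays their own bid.
Sorting bids: 65 (0x34ed) > 60 (0x76f4) > 46 (0x8552) > 43 (0x6952) > 35 (0x4364) > 26 (0x09fc) > …
0x34ed is highest and takes the item; every bidder forfeits their bid.

0x34ed pays 65 ETH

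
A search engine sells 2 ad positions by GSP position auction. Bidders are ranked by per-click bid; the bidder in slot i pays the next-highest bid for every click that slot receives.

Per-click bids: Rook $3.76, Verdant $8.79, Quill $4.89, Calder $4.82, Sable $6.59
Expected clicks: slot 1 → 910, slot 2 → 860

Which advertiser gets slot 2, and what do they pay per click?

Ranked by bid: $8.79 (Verdant) > $6.59 (Sable) > $4.89 (Quill) > …
Slot 2 goes to the second-ranked bidder, Sable, who pays the next bid down: $4.89/click.

Sable; $4.89 per click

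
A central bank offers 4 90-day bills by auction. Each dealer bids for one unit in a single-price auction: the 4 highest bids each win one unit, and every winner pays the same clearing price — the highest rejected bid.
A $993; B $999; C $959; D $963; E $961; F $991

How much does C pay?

C pays $0

Bids ranked high→low: 999 (B), 993 (A), 991 (F), 963 (D), 961 (E), 959 (C)
Top 4: B, A, F, D.
Clearing price = highest rejected bid = $961.
C does not win → pays $0.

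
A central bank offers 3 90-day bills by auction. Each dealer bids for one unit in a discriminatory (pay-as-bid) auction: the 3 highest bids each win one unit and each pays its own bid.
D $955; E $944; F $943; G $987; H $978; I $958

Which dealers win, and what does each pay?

G $987, H $978, I $958

Ordering the bids: 987 (G), 978 (H), 958 (I), 955 (D), 944 (E), …
Winners (3 units): G, H, I.
Each winner pays its own bid: G $987, H $978, I $958.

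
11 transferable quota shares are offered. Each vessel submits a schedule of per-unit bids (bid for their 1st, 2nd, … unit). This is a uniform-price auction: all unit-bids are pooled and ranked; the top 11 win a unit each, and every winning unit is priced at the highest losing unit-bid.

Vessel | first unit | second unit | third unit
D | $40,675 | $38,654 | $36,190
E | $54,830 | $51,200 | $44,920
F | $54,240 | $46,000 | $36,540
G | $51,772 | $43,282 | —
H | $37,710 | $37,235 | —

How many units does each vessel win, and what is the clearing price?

D 2, E 3, F 2, G 2, H 2; clearing price $36,540

Merging the schedules and taking the best 11: 54,830 (E-1), 54,240 (F-1), 51,772 (G-1), 51,200 (E-2), 46,000 (F-2), 44,920 (E-3), 43,282 (G-2), 40,675 (D-1), 38,654 (D-2), 37,710 (H-1), 37,235 (H-2)
The (k+1)-th unit-bid is $36,540.
Allocation: D 2, E 3, F 2, G 2, H 2.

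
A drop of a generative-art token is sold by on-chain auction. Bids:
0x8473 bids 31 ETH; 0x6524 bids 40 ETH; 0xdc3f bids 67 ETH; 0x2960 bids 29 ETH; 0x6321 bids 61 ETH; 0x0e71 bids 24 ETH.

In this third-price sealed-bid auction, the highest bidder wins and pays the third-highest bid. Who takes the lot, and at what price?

0xdc3f pays 40 ETH

Rule: the highest bidder wins and pays the third-highest bid.
Bids ranked: 67 (0xdc3f) > 61 (0x6321) > 40 (0x6524) > 31 (0x8473) > 29 (0x2960) > 24 (0x0e71)
0xdc3f is highest; pays the third-highest bid, 40 ETH.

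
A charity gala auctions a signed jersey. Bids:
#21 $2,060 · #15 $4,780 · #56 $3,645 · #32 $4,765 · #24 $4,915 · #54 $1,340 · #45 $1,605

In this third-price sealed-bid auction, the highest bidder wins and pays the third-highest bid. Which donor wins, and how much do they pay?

#24 pays $4,765

Third-price sealed-bid auction: the highest bidder wins and pays the third-highest bid.
Bids ranked: 4,915 (#24) > 4,780 (#15) > 4,765 (#32) > 3,645 (#56) > 2,060 (#21) > 1,605 (#45) > …
#24 is highest; pays the third-highest bid, $4,765.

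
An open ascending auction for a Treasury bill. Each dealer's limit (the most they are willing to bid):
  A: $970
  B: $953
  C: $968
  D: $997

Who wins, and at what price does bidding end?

D wins at $970

Rule: the price rises until one bidder remains; the winner pays the price at which the last rival dropped out.
Limits in order: 997 (D) > 970 (A) > 968 (C) > 953 (B)
Once the price passes $970, only D is left; the hammer falls at A's limit of $970.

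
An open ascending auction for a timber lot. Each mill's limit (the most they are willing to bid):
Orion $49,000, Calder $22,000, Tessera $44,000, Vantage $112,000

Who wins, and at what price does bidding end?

Limits in order: 112,000 (Vantage) > 49,000 (Orion) > 44,000 (Tessera) > 22,000 (Calder)
Once the price passes $49,000, only Vantage is left; the hammer falls at Orion's limit of $49,000.

Vantage wins at $49,000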